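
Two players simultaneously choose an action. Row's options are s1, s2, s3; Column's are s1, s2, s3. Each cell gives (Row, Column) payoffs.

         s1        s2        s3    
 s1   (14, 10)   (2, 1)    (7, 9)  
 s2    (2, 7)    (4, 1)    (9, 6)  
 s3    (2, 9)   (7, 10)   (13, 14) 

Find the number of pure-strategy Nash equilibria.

2

Both s1: Row gets 14 (best alternative 2); Column gets 10 (best alternative 9). Neither deviates — NE.
Both s3: Row gets 13 (best alternative 9); Column gets 14 (best alternative 10). Neither deviates — NE.
Both s2 is not a NE: Row would switch to s3 (7 > 4).
No other cell survives both best-response checks, so there are 2 pure NE.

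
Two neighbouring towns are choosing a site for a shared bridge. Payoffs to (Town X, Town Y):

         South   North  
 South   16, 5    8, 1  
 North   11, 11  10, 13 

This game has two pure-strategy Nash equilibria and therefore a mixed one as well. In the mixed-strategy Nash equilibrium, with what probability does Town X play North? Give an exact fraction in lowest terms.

Town X's mix p on South must make Town Y indifferent between South and North.
Town Y's payoff from South: 5p + 11(1−p). From North: 1p + 13(1−p).
Set equal: 4p = 2(1−p) → p = 2/6 = 1/3.
Probability on North is 1 − 1/3 = 2/3.

2/3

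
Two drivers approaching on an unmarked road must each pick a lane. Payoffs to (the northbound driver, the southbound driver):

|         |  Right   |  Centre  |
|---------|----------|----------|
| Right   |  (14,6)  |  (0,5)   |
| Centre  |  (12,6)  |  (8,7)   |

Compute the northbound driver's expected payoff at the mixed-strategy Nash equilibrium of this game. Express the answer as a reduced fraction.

The southbound driver mixes with probability q on Right, chosen so the northbound driver is indifferent: 14q + 0(1−q) = 12q + 8(1−q) gives q = 4/5.
The northbound driver's expected payoff (from either row, since indifferent) is 14·4/5 + 0·1/5 = 56/5.

56/5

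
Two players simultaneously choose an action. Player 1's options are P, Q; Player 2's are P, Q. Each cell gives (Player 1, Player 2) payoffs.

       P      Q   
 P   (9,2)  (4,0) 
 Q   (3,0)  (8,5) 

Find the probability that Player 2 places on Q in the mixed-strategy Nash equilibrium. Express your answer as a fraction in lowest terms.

Player 2's mix q on P must make Player 1 indifferent between P and Q.
Player 1's payoff from P: 9q + 4(1−q). From Q: 3q + 8(1−q).
Set equal: 6q = 4(1−q) → q = 4/10 = 2/5.
Probability on Q is 1 − 2/5 = 3/5.

3/5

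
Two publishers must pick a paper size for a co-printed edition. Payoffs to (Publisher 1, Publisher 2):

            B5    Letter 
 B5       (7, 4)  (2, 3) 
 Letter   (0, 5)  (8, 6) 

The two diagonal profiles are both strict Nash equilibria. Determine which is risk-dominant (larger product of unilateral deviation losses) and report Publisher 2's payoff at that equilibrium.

4

At both B5: Publisher 1 loses 7 − 0 = 7 by deviating; Publisher 2 loses 4 − 3 = 1. Product = 7·1 = 7.
At both Letter: Publisher 1 loses 8 − 2 = 6 by deviating; Publisher 2 loses 6 − 5 = 1. Product = 6·1 = 6.
7 > 6, so both B5 is risk-dominant. Publisher 2's payoff there is 4.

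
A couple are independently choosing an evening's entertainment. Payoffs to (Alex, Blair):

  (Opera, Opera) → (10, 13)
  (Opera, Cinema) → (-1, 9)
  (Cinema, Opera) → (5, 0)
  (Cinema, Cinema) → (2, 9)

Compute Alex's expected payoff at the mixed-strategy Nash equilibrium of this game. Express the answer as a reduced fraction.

25/8

Blair mixes with probability q on Opera, chosen so Alex is indifferent: 10q + (-1)(1−q) = 5q + 2(1−q) gives q = 3/8.
Alex's expected payoff (from either row, since indifferent) is 10·3/8 + (-1)·5/8 = 25/8.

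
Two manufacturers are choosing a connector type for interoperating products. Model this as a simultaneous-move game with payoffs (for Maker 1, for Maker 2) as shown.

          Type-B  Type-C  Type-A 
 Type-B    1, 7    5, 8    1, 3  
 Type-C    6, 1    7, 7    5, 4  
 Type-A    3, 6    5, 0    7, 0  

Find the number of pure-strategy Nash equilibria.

1

Both Type-C: Maker 1 gets 7 (best alternative 5); Maker 2 gets 7 (best alternative 4). Neither deviates — NE.
Both Type-B is not a NE: Maker 1 would switch to Type-C (6 > 1).
No other cell survives both best-response checks, so there is 1 pure NE.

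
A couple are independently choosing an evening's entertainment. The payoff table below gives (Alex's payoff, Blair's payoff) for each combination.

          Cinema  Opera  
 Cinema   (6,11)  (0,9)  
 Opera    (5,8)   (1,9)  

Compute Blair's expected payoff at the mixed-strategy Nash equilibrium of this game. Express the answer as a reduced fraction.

Alex mixes with probability p on Cinema, chosen so Blair is indifferent: 11p + 8(1−p) = 9p + 9(1−p) gives p = 1/3.
Blair's expected payoff is 11·1/3 + 8·2/3 = 9.

9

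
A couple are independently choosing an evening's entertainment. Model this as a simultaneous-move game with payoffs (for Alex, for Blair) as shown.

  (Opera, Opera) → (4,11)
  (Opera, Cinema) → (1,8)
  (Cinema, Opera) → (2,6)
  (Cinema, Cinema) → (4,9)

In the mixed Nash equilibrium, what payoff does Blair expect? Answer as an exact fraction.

Alex mixes with probability p on Opera, chosen so Blair is indifferent: 11p + 6(1−p) = 8p + 9(1−p) gives p = 1/2.
Blair's expected payoff is 11·1/2 + 6·1/2 = 17/2.

17/2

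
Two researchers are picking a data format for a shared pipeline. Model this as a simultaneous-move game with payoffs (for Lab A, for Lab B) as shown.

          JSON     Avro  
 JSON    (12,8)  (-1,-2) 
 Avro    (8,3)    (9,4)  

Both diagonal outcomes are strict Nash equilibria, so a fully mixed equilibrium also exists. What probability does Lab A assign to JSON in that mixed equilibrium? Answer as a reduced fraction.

Lab A's mix p on JSON must make Lab B indifferent between JSON and Avro.
Lab B's payoff from JSON: 8p + 3(1−p). From Avro: (-2)p + 4(1−p).
Set equal: 10p = 1(1−p) → p = 1/11.

1/11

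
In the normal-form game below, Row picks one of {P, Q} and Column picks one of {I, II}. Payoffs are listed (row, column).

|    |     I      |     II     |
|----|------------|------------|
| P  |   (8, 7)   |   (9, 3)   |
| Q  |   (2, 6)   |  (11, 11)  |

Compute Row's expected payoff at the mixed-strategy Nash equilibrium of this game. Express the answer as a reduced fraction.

35/4

Column mixes with probability q on I, chosen so Row is indifferent: 8q + 9(1−q) = 2q + 11(1−q) gives q = 1/4.
Row's expected payoff (from either row, since indifferent) is 8·1/4 + 9·3/4 = 35/4.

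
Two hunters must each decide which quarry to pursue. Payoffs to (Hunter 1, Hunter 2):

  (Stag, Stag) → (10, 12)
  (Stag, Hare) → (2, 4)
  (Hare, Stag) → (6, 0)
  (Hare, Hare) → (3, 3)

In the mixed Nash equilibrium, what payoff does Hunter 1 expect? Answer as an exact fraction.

Hunter 2 mixes with probability q on Stag, chosen so Hunter 1 is indifferent: 10q + 2(1−q) = 6q + 3(1−q) gives q = 1/5.
Hunter 1's expected payoff (from either row, since indifferent) is 10·1/5 + 2·4/5 = 18/5.

18/5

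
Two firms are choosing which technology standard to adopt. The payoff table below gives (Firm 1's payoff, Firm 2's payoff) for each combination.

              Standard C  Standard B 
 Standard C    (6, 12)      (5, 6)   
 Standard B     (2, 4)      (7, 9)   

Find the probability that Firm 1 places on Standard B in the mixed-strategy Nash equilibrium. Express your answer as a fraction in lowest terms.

Firm 1's mix p on Standard C must make Firm 2 indifferent between Standard C and Standard B.
Firm 2's payoff from Standard C: 12p + 4(1−p). From Standard B: 6p + 9(1−p).
Set equal: 6p = 5(1−p) → p = 5/11.
Probability on Standard B is 1 − 5/11 = 6/11.

6/11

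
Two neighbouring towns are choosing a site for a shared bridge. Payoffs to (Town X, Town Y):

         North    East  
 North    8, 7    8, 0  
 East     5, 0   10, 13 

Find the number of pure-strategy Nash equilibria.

2

Both North: Town X gets 8 (best alternative 5); Town Y gets 7 (best alternative 0). Neither deviates — NE.
Both East: Town X gets 10 (best alternative 8); Town Y gets 13 (best alternative 0). Neither deviates — NE.
(East, North) is not a NE: Town X would switch to North (8 > 5).
No other cell survives both best-response checks, so there are 2 pure NE.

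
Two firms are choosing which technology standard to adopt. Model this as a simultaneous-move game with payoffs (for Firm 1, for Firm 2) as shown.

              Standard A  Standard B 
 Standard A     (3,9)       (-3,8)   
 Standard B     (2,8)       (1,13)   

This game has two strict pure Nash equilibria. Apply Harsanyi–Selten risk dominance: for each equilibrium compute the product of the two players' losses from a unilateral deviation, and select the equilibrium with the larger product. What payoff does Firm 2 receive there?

13

At both Standard A: Firm 1 loses 3 − 2 = 1 by deviating; Firm 2 loses 9 − 8 = 1. Product = 1·1 = 1.
At both Standard B: Firm 1 loses 1 − (-3) = 4 by deviating; Firm 2 loses 13 − 8 = 5. Product = 4·5 = 20.
20 > 1, so both Standard B is risk-dominant. Firm 2's payoff there is 13.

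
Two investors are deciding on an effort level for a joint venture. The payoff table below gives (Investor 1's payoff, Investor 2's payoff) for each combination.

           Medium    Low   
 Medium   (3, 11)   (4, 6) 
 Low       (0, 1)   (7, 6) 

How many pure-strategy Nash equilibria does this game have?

Both Medium: Investor 1 gets 3 (best alternative 0); Investor 2 gets 11 (best alternative 6). Neither deviates — NE.
Both Low: Investor 1 gets 7 (best alternative 4); Investor 2 gets 6 (best alternative 1). Neither deviates — NE.
(Low, Medium) is not a NE: Investor 1 would switch to Medium (3 > 0).
No other cell survives both best-response checks, so there are 2 pure NE.

2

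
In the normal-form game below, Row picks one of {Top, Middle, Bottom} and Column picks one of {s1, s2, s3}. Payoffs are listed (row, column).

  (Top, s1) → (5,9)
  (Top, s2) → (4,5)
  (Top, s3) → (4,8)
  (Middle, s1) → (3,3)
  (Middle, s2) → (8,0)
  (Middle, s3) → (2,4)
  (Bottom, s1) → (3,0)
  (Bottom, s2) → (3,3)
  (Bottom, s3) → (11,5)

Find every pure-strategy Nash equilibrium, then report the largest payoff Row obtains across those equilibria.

11

(Top, s1) is a pure NE (Row: 5 ≥ 3; Column: 9 ≥ 8). Row gets 5.
(Bottom, s3) is a pure NE (Row: 11 ≥ 4; Column: 5 ≥ 3). Row gets 11.
Every other cell has a profitable deviation for at least one player. Highest of {5, 11} is 11.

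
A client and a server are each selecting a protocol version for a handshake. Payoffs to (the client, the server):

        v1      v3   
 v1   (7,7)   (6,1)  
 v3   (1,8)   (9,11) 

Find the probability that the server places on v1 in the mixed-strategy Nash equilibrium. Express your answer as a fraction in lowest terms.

1/3

The server's mix q on v1 must make the client indifferent between v1 and v3.
The client's payoff from v1: 7q + 6(1−q). From v3: 1q + 9(1−q).
Set equal: 6q = 3(1−q) → q = 3/9 = 1/3.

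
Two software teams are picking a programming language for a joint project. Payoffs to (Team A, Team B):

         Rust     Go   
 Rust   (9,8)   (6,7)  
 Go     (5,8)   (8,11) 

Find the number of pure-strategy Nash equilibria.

Both Rust: Team A gets 9 (best alternative 5); Team B gets 8 (best alternative 7). Neither deviates — NE.
Both Go: Team A gets 8 (best alternative 6); Team B gets 11 (best alternative 8). Neither deviates — NE.
(Go, Rust) is not a NE: Team A would switch to Rust (9 > 5).
No other cell survives both best-response checks, so there are 2 pure NE.

2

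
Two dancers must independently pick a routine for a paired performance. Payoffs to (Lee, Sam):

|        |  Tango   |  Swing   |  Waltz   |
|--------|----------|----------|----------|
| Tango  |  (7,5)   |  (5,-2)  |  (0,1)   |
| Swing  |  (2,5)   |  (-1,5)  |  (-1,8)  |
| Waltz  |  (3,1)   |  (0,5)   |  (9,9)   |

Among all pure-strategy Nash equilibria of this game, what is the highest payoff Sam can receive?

Both Tango is a pure NE (Lee: 7 ≥ 3; Sam: 5 ≥ 1). Sam gets 5.
Both Waltz is a pure NE (Lee: 9 ≥ 0; Sam: 9 ≥ 5). Sam gets 9.
Every other cell has a profitable deviation for at least one player. Highest of {5, 9} is 9.

9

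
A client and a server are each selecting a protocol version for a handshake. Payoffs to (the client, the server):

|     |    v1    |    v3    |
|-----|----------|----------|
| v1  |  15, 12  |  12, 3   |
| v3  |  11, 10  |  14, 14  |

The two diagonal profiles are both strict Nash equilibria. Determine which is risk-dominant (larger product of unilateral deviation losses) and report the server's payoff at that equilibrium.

12

At both v1: the client loses 15 − 11 = 4 by deviating; the server loses 12 − 3 = 9. Product = 4·9 = 36.
At both v3: the client loses 14 − 12 = 2 by deviating; the server loses 14 − 10 = 4. Product = 2·4 = 8.
36 > 8, so both v1 is risk-dominant. The server's payoff there is 12.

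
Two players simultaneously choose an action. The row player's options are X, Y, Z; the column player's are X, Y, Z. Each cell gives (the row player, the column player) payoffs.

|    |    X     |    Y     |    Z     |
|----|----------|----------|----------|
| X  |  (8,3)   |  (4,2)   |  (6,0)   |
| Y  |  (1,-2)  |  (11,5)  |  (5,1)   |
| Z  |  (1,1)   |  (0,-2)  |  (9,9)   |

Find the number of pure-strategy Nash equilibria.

Both X: the row player gets 8 (best alternative 1); the column player gets 3 (best alternative 2). Neither deviates — NE.
Both Y: the row player gets 11 (best alternative 4); the column player gets 5 (best alternative 1). Neither deviates — NE.
Both Z: the row player gets 9 (best alternative 6); the column player gets 9 (best alternative 1). Neither deviates — NE.
(X, Y) is not a NE: the row player would switch to Y (11 > 4).
No other cell survives both best-response checks, so there are 3 pure NE.

3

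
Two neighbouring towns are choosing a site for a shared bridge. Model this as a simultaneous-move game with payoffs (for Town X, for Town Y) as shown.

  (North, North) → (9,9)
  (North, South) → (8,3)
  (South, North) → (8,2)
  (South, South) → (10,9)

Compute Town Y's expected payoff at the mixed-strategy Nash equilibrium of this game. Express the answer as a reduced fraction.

Town X mixes with probability p on North, chosen so Town Y is indifferent: 9p + 2(1−p) = 3p + 9(1−p) gives p = 7/13.
Town Y's expected payoff is 9·7/13 + 2·6/13 = 75/13.

75/13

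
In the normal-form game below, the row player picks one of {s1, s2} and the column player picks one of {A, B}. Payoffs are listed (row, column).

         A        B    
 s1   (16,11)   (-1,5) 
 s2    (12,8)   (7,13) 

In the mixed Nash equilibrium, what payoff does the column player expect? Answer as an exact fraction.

103/11

The row player mixes with probability p on s1, chosen so the column player is indifferent: 11p + 8(1−p) = 5p + 13(1−p) gives p = 5/11.
The column player's expected payoff is 11·5/11 + 8·6/11 = 103/11.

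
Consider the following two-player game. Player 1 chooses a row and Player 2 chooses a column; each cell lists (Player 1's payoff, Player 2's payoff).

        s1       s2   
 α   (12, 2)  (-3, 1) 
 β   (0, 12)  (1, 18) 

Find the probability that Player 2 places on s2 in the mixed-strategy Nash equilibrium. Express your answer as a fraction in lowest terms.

Player 2's mix q on s1 must make Player 1 indifferent between α and β.
Player 1's payoff from α: 12q + (-3)(1−q). From β: 0q + 1(1−q).
Set equal: 12q = 4(1−q) → q = 4/16 = 1/4.
Probability on s2 is 1 − 1/4 = 3/4.

3/4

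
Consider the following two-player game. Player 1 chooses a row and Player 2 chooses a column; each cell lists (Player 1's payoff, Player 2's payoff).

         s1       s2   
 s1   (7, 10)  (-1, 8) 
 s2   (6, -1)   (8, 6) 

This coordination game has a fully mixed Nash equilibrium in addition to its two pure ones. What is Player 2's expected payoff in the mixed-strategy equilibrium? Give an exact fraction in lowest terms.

Player 1 mixes with probability p on s1, chosen so Player 2 is indifferent: 10p + (-1)(1−p) = 8p + 6(1−p) gives p = 7/9.
Player 2's expected payoff is 10·7/9 + (-1)·2/9 = 68/9.

68/9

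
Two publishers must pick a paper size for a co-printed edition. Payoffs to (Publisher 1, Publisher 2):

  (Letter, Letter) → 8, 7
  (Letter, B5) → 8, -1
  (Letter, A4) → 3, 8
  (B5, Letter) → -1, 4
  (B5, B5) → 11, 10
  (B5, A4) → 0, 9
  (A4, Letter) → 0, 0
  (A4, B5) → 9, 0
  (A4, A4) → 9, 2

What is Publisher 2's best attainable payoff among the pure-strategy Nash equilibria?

10

Both B5 is a pure NE (Publisher 1: 11 ≥ 9; Publisher 2: 10 ≥ 9). Publisher 2 gets 10.
Both A4 is a pure NE (Publisher 1: 9 ≥ 3; Publisher 2: 2 ≥ 0). Publisher 2 gets 2.
Every other cell has a profitable deviation for at least one player. Highest of {10, 2} is 10.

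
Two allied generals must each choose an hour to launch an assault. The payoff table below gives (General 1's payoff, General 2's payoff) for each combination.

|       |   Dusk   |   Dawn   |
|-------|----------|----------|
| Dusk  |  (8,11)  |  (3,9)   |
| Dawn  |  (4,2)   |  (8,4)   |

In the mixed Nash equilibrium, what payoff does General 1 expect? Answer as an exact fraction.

General 2 mixes with probability q on Dusk, chosen so General 1 is indifferent: 8q + 3(1−q) = 4q + 8(1−q) gives q = 5/9.
General 1's expected payoff (from either row, since indifferent) is 8·5/9 + 3·4/9 = 52/9.

52/9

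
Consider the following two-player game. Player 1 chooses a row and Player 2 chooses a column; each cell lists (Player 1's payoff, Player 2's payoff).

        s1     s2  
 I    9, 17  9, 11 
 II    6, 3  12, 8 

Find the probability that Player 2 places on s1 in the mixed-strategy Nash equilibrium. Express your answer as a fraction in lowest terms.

Player 2's mix q on s1 must make Player 1 indifferent between I and II.
Player 1's payoff from I: 9q + 9(1−q). From II: 6q + 12(1−q).
Set equal: 3q = 3(1−q) → q = 3/6 = 1/2.

1/2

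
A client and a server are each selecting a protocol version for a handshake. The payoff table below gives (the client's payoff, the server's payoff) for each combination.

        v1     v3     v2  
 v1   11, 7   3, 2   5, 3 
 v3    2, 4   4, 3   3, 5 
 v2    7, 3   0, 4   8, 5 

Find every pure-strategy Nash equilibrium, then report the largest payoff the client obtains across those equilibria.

11

Both v1 is a pure NE (the client: 11 ≥ 7; the server: 7 ≥ 3). The client gets 11.
Both v2 is a pure NE (the client: 8 ≥ 5; the server: 5 ≥ 4). The client gets 8.
Every other cell has a profitable deviation for at least one player. Highest of {11, 8} is 11.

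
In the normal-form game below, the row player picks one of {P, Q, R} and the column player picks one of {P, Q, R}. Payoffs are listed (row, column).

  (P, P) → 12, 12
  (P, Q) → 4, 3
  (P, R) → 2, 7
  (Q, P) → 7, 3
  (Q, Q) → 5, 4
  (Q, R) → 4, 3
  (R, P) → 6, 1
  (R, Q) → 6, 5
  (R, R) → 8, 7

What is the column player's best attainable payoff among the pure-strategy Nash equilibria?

12

Both P is a pure NE (the row player: 12 ≥ 7; the column player: 12 ≥ 7). The column player gets 12.
Both R is a pure NE (the row player: 8 ≥ 4; the column player: 7 ≥ 5). The column player gets 7.
Every other cell has a profitable deviation for at least one player. Highest of {12, 7} is 12.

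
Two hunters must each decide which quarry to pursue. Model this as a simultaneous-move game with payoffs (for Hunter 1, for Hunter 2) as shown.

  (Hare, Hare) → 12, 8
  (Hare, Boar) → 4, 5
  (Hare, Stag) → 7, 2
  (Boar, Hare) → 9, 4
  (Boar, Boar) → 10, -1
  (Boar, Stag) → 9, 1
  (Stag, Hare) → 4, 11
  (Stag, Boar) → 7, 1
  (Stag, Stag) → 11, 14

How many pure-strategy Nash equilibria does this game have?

Both Hare: Hunter 1 gets 12 (best alternative 9); Hunter 2 gets 8 (best alternative 5). Neither deviates — NE.
Both Stag: Hunter 1 gets 11 (best alternative 9); Hunter 2 gets 14 (best alternative 11). Neither deviates — NE.
Both Boar is not a NE: Hunter 2 would switch to Hare (4 > -1).
No other cell survives both best-response checks, so there are 2 pure NE.

2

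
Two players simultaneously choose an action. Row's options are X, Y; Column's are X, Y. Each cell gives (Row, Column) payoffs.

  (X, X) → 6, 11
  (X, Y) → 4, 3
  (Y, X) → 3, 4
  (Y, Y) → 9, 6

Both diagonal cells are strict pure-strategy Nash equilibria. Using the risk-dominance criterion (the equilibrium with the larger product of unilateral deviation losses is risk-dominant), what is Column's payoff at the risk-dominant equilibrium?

At both X: Row loses 6 − 3 = 3 by deviating; Column loses 11 − 3 = 8. Product = 3·8 = 24.
At both Y: Row loses 9 − 4 = 5 by deviating; Column loses 6 − 4 = 2. Product = 5·2 = 10.
24 > 10, so both X is risk-dominant. Column's payoff there is 11.

11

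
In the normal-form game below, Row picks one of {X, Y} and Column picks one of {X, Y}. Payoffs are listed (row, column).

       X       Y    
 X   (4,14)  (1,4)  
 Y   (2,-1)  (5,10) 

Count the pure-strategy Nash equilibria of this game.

Both X: Row gets 4 (best alternative 2); Column gets 14 (best alternative 4). Neither deviates — NE.
Both Y: Row gets 5 (best alternative 1); Column gets 10 (best alternative -1). Neither deviates — NE.
(X, Y) is not a NE: Row would switch to Y (5 > 1).
No other cell survives both best-response checks, so there are 2 pure NE.

2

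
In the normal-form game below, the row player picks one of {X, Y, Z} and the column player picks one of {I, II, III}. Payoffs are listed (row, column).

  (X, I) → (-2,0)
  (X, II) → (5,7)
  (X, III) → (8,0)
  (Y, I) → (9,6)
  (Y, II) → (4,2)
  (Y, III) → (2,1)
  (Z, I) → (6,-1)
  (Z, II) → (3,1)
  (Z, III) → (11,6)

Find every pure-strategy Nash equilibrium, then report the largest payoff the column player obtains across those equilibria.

(X, II) is a pure NE (the row player: 5 ≥ 4; the column player: 7 ≥ 0). The column player gets 7.
(Y, I) is a pure NE (the row player: 9 ≥ 6; the column player: 6 ≥ 2). The column player gets 6.
(Z, III) is a pure NE (the row player: 11 ≥ 8; the column player: 6 ≥ 1). The column player gets 6.
Every other cell has a profitable deviation for at least one player. Highest of {7, 6, 6} is 7.

7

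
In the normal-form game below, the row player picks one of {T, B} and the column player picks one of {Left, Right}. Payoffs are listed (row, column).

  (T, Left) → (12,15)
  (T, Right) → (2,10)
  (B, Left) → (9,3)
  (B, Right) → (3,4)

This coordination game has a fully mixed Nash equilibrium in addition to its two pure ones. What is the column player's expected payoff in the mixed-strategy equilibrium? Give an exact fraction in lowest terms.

5

The row player mixes with probability p on T, chosen so the column player is indifferent: 15p + 3(1−p) = 10p + 4(1−p) gives p = 1/6.
The column player's expected payoff is 15·1/6 + 3·5/6 = 5.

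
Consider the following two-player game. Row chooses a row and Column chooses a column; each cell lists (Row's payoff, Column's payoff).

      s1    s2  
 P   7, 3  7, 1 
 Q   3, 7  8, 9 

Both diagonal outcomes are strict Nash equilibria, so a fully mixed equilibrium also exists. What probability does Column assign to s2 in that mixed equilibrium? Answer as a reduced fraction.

4/5

Column's mix q on s1 must make Row indifferent between P and Q.
Row's payoff from P: 7q + 7(1−q). From Q: 3q + 8(1−q).
Set equal: 4q = 1(1−q) → q = 1/5.
Probability on s2 is 1 − 1/5 = 4/5.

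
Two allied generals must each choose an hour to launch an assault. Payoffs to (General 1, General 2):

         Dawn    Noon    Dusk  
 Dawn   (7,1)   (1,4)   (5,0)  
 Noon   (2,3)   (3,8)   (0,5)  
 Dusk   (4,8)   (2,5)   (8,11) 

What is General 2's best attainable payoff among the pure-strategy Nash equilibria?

Both Noon is a pure NE (General 1: 3 ≥ 2; General 2: 8 ≥ 5). General 2 gets 8.
Both Dusk is a pure NE (General 1: 8 ≥ 5; General 2: 11 ≥ 8). General 2 gets 11.
Every other cell has a profitable deviation for at least one player. Highest of {8, 11} is 11.

11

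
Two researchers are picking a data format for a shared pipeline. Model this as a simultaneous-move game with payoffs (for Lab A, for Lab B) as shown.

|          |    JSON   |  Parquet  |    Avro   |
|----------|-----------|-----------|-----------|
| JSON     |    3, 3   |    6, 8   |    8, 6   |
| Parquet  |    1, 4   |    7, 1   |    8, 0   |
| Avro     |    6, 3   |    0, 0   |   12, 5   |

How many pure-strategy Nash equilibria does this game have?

Both Avro: Lab A gets 12 (best alternative 8); Lab B gets 5 (best alternative 3). Neither deviates — NE.
Both Parquet is not a NE: Lab B would switch to JSON (4 > 1).
No other cell survives both best-response checks, so there is 1 pure NE.

1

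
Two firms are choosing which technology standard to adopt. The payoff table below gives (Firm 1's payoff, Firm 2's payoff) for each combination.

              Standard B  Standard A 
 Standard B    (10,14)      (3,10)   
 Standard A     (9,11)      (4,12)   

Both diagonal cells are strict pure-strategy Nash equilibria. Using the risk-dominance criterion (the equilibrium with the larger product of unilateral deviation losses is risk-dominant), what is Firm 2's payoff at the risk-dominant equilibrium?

At both Standard B: Firm 1 loses 10 − 9 = 1 by deviating; Firm 2 loses 14 − 10 = 4. Product = 1·4 = 4.
At both Standard A: Firm 1 loses 4 − 3 = 1 by deviating; Firm 2 loses 12 − 11 = 1. Product = 1·1 = 1.
4 > 1, so both Standard B is risk-dominant. Firm 2's payoff there is 14.

14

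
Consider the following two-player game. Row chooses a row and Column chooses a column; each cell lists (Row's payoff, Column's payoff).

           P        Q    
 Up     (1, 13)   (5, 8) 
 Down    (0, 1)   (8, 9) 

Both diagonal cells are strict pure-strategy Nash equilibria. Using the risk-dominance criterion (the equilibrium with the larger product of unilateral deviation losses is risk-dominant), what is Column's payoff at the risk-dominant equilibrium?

9

At (Up, P): Row loses 1 − 0 = 1 by deviating; Column loses 13 − 8 = 5. Product = 1·5 = 5.
At (Down, Q): Row loses 8 − 5 = 3 by deviating; Column loses 9 − 1 = 8. Product = 3·8 = 24.
24 > 5, so (Down, Q) is risk-dominant. Column's payoff there is 9.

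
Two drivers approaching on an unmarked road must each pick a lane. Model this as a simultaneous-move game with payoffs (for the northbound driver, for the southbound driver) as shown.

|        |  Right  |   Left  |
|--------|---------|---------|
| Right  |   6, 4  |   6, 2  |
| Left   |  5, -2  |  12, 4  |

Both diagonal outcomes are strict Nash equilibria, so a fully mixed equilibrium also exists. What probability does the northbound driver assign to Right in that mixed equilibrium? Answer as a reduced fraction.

The northbound driver's mix p on Right must make the southbound driver indifferent between Right and Left.
The southbound driver's payoff from Right: 4p + (-2)(1−p). From Left: 2p + 4(1−p).
Set equal: 2p = 6(1−p) → p = 6/8 = 3/4.

3/4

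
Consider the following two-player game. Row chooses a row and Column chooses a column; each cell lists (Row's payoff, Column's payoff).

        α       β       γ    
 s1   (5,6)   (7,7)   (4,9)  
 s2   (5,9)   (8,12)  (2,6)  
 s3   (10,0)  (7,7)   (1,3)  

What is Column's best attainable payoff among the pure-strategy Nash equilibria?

(s1, γ) is a pure NE (Row: 4 ≥ 2; Column: 9 ≥ 7). Column gets 9.
(s2, β) is a pure NE (Row: 8 ≥ 7; Column: 12 ≥ 9). Column gets 12.
Every other cell has a profitable deviation for at least one player. Highest of {9, 12} is 12.

12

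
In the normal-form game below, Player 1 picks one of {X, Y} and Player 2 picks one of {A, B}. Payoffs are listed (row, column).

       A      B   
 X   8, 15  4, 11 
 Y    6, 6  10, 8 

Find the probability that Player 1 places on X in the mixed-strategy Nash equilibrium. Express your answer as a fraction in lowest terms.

1/3

Player 1's mix p on X must make Player 2 indifferent between A and B.
Player 2's payoff from A: 15p + 6(1−p). From B: 11p + 8(1−p).
Set equal: 4p = 2(1−p) → p = 2/6 = 1/3.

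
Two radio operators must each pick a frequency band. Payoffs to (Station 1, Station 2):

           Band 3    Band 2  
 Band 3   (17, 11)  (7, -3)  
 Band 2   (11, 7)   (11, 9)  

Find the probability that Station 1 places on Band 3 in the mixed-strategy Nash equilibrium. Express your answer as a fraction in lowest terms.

1/8

Station 1's mix p on Band 3 must make Station 2 indifferent between Band 3 and Band 2.
Station 2's payoff from Band 3: 11p + 7(1−p). From Band 2: (-3)p + 9(1−p).
Set equal: 14p = 2(1−p) → p = 2/16 = 1/8.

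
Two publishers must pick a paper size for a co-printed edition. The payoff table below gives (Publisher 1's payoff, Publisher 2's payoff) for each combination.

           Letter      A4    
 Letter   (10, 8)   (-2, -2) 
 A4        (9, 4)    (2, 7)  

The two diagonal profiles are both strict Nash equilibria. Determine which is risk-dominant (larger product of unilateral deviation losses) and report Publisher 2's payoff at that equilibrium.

7

At both Letter: Publisher 1 loses 10 − 9 = 1 by deviating; Publisher 2 loses 8 − (-2) = 10. Product = 1·10 = 10.
At both A4: Publisher 1 loses 2 − (-2) = 4 by deviating; Publisher 2 loses 7 − 4 = 3. Product = 4·3 = 12.
12 > 10, so both A4 is risk-dominant. Publisher 2's payoff there is 7.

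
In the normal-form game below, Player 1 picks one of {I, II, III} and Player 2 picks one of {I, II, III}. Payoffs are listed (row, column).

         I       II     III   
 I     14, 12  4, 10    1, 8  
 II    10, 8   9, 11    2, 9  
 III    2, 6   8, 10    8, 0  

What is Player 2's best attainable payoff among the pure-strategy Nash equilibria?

Both I is a pure NE (Player 1: 14 ≥ 10; Player 2: 12 ≥ 10). Player 2 gets 12.
Both II is a pure NE (Player 1: 9 ≥ 8; Player 2: 11 ≥ 9). Player 2 gets 11.
Every other cell has a profitable deviation for at least one player. Highest of {12, 11} is 12.

12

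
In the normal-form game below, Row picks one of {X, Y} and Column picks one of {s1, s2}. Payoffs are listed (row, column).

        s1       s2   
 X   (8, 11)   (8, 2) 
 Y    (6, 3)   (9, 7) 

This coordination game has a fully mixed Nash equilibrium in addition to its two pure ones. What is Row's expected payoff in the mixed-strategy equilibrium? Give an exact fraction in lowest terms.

8

Column mixes with probability q on s1, chosen so Row is indifferent: 8q + 8(1−q) = 6q + 9(1−q) gives q = 1/3.
Row's expected payoff (from either row, since indifferent) is 8·1/3 + 8·2/3 = 8.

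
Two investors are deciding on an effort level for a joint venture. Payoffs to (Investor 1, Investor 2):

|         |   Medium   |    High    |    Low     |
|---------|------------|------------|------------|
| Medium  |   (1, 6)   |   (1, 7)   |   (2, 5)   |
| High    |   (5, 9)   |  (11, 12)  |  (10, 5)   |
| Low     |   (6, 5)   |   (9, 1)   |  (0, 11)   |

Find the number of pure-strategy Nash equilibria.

1

Both High: Investor 1 gets 11 (best alternative 9); Investor 2 gets 12 (best alternative 9). Neither deviates — NE.
Both Low is not a NE: Investor 1 would switch to High (10 > 0).
No other cell survives both best-response checks, so there is 1 pure NE.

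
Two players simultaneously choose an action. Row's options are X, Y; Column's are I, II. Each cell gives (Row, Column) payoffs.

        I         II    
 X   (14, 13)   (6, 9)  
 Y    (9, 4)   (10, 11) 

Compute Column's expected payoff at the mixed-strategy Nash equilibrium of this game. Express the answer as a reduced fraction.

Row mixes with probability p on X, chosen so Column is indifferent: 13p + 4(1−p) = 9p + 11(1−p) gives p = 7/11.
Column's expected payoff is 13·7/11 + 4·4/11 = 107/11.

107/11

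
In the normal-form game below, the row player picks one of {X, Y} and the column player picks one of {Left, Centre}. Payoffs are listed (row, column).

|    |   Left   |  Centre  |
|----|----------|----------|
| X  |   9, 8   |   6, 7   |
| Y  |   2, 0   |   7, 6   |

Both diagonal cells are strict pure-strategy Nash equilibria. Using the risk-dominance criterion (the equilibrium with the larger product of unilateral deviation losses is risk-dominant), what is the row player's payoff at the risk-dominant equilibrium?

9

At (X, Left): the row player loses 9 − 2 = 7 by deviating; the column player loses 8 − 7 = 1. Product = 7·1 = 7.
At (Y, Centre): the row player loses 7 − 6 = 1 by deviating; the column player loses 6 − 0 = 6. Product = 1·6 = 6.
7 > 6, so (X, Left) is risk-dominant. The row player's payoff there is 9.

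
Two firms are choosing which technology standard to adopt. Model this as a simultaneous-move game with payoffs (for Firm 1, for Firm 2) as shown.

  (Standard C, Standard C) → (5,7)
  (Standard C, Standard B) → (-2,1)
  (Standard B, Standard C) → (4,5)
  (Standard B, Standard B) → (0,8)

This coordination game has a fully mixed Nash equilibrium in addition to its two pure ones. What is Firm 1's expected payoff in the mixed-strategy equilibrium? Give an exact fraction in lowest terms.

Firm 2 mixes with probability q on Standard C, chosen so Firm 1 is indifferent: 5q + (-2)(1−q) = 4q + 0(1−q) gives q = 2/3.
Firm 1's expected payoff (from either row, since indifferent) is 5·2/3 + (-2)·1/3 = 8/3.

8/3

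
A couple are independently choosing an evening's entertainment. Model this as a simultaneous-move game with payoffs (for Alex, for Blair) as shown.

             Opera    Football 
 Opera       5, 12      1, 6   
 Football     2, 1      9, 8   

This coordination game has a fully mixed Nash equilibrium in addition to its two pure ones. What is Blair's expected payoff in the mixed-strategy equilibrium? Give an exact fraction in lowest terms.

90/13

Alex mixes with probability p on Opera, chosen so Blair is indifferent: 12p + 1(1−p) = 6p + 8(1−p) gives p = 7/13.
Blair's expected payoff is 12·7/13 + 1·6/13 = 90/13.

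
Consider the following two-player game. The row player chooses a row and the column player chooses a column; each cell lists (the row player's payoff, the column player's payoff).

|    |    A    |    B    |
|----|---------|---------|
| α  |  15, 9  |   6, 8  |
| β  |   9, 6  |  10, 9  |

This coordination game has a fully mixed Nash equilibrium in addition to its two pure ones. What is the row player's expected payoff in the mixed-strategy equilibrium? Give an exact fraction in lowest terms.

The column player mixes with probability q on A, chosen so the row player is indifferent: 15q + 6(1−q) = 9q + 10(1−q) gives q = 2/5.
The row player's expected payoff (from either row, since indifferent) is 15·2/5 + 6·3/5 = 48/5.

48/5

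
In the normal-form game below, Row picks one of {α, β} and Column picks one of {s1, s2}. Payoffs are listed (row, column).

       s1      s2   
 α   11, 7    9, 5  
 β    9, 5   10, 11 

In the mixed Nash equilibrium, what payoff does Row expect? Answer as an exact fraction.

Column mixes with probability q on s1, chosen so Row is indifferent: 11q + 9(1−q) = 9q + 10(1−q) gives q = 1/3.
Row's expected payoff (from either row, since indifferent) is 11·1/3 + 9·2/3 = 29/3.

29/3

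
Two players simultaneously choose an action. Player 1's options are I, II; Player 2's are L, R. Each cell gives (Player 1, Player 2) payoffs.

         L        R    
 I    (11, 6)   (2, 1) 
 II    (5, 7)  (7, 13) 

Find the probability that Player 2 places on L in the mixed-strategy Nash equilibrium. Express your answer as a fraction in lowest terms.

Player 2's mix q on L must make Player 1 indifferent between I and II.
Player 1's payoff from I: 11q + 2(1−q). From II: 5q + 7(1−q).
Set equal: 6q = 5(1−q) → q = 5/11.

5/11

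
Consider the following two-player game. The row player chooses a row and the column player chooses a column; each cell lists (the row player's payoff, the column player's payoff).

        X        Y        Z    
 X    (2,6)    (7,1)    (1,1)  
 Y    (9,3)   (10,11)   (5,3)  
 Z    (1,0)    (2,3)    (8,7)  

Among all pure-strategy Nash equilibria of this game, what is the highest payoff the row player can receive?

10

Both Y is a pure NE (the row player: 10 ≥ 7; the column player: 11 ≥ 3). The row player gets 10.
Both Z is a pure NE (the row player: 8 ≥ 5; the column player: 7 ≥ 3). The row player gets 8.
Every other cell has a profitable deviation for at least one player. Highest of {10, 8} is 10.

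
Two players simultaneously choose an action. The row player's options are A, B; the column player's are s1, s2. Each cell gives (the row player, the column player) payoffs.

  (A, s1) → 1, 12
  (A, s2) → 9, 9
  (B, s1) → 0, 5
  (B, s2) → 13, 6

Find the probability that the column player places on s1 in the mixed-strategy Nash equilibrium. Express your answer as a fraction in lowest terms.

The column player's mix q on s1 must make the row player indifferent between A and B.
The row player's payoff from A: 1q + 9(1−q). From B: 0q + 13(1−q).
Set equal: 1q = 4(1−q) → q = 4/5.

4/5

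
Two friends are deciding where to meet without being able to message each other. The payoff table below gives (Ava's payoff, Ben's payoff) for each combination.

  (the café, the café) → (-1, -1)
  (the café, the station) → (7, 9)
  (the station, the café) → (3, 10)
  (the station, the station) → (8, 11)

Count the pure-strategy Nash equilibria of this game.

Both the station: Ava gets 8 (best alternative 7); Ben gets 11 (best alternative 10). Neither deviates — NE.
Both the café is not a NE: Ava would switch to the station (3 > -1).
No other cell survives both best-response checks, so there is 1 pure NE.

1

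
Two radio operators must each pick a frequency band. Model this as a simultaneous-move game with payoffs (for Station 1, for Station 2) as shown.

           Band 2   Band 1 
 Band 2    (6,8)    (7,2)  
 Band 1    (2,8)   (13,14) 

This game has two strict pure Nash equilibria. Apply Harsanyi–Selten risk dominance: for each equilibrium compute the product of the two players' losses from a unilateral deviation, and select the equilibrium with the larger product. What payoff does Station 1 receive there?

At both Band 2: Station 1 loses 6 − 2 = 4 by deviating; Station 2 loses 8 − 2 = 6. Product = 4·6 = 24.
At both Band 1: Station 1 loses 13 − 7 = 6 by deviating; Station 2 loses 14 − 8 = 6. Product = 6·6 = 36.
36 > 24, so both Band 1 is risk-dominant. Station 1's payoff there is 13.

13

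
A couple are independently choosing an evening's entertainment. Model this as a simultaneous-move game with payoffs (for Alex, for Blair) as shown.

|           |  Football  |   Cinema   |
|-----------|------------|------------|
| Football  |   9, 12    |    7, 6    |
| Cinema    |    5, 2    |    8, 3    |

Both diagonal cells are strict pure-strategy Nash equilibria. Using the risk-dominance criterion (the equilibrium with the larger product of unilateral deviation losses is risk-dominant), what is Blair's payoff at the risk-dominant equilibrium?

12

At both Football: Alex loses 9 − 5 = 4 by deviating; Blair loses 12 − 6 = 6. Product = 4·6 = 24.
At both Cinema: Alex loses 8 − 7 = 1 by deviating; Blair loses 3 − 2 = 1. Product = 1·1 = 1.
24 > 1, so both Football is risk-dominant. Blair's payoff there is 12.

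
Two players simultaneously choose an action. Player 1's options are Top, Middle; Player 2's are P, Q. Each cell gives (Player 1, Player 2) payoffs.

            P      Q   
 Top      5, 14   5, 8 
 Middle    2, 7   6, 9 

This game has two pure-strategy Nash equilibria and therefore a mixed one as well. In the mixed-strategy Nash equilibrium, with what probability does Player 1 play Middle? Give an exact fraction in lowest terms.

Player 1's mix p on Top must make Player 2 indifferent between P and Q.
Player 2's payoff from P: 14p + 7(1−p). From Q: 8p + 9(1−p).
Set equal: 6p = 2(1−p) → p = 2/8 = 1/4.
Probability on Middle is 1 − 1/4 = 3/4.

3/4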